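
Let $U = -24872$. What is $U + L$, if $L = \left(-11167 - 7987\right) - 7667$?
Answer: $-51693$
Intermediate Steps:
$L = -26821$ ($L = -19154 - 7667 = -26821$)
$U + L = -24872 - 26821 = -51693$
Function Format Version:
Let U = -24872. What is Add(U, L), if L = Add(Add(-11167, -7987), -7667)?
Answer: -51693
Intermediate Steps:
L = -26821 (L = Add(-19154, -7667) = -26821)
Add(U, L) = Add(-24872, -26821) = -51693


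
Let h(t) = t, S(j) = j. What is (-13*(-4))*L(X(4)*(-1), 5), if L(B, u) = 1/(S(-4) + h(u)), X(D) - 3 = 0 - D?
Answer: 52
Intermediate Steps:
X(D) = 3 - D (X(D) = 3 + (0 - D) = 3 - D)
L(B, u) = 1/(-4 + u)
(-13*(-4))*L(X(4)*(-1), 5) = (-13*(-4))/(-4 + 5) = 52/1 = 52*1 = 52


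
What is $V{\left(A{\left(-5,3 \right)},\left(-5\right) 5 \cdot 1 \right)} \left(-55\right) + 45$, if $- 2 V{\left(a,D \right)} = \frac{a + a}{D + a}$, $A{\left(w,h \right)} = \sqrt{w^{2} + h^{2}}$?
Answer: $\frac{24725}{591} - \frac{1375 \sqrt{34}}{591} \approx 28.27$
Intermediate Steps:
$A{\left(w,h \right)} = \sqrt{h^{2} + w^{2}}$
$V{\left(a,D \right)} = - \frac{a}{D + a}$ ($V{\left(a,D \right)} = - \frac{\left(a + a\right) \frac{1}{D + a}}{2} = - \frac{2 a \frac{1}{D + a}}{2} = - \frac{a}{D + a}$)
$V{\left(A{\left(-5,3 \right)},\left(-5\right) 5 \cdot 1 \right)} \left(-55\right) + 45 = - \frac{\sqrt{3^{2} + \left(-5\right)^{2}}}{\left(-5\right) 5 \cdot 1 + \sqrt{3^{2} + \left(-5\right)^{2}}} \left(-55\right) + 45 = - \frac{\sqrt{9 + 25}}{\left(-25\right) 1 + \sqrt{9 + 25}} \left(-55\right) + 45 = - \frac{\sqrt{34}}{-25 + \sqrt{34}} \left(-55\right) + 45 = \frac{55 \sqrt{34}}{-25 + \sqrt{34}} + 45 = 45 + \frac{55 \sqrt{34}}{-25 + \sqrt{34}}$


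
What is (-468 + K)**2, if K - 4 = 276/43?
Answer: 387144976/1849 ≈ 2.0938e+5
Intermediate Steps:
K = 448/43 (K = 4 + 276/43 = 448/43 ≈ 10.419)
(-468 + K)**2 = (-468 + 448/43)**2 = (-19676/43)**2 = 387144976/1849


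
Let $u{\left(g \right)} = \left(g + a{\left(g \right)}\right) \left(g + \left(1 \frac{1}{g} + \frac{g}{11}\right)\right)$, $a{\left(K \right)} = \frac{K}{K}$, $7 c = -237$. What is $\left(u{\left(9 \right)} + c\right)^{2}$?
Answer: $\frac{2056350409}{480249} \approx 4281.8$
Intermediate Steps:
$c = - \frac{237}{7}$ ($c = \frac{1}{7} \left(-237\right) = - \frac{237}{7} \approx -33.857$)
$a{\left(K \right)} = 1$
$u{\left(g \right)} = \left(1 + g\right) \left(\frac{1}{g} + \frac{12 g}{11}\right)$ ($u{\left(g \right)} = \left(g + 1\right) \left(g + \left(1 \frac{1}{g} + \frac{g}{11}\right)\right) = \left(1 + g\right) \left(g + \left(\frac{1}{g} + g \frac{1}{11}\right)\right) = \left(1 + g\right) \left(g + \left(\frac{1}{g} + \frac{g}{11}\right)\right) = \left(1 + g\right) \left(\frac{1}{g} + \frac{12 g}{11}\right)$)
$\left(u{\left(9 \right)} + c\right)^{2} = \left(\frac{11 + 9 \left(11 + 12 \cdot 9 + 12 \cdot 9^{2}\right)}{11 \cdot 9} - \frac{237}{7}\right)^{2} = \left(\frac{1}{11} \cdot \frac{1}{9} \left(11 + 9 \left(11 + 108 + 12 \cdot 81\right)\right) - \frac{237}{7}\right)^{2} = \left(\frac{1}{11} \cdot \frac{1}{9} \left(11 + 9 \left(11 + 108 + 972\right)\right) - \frac{237}{7}\right)^{2} = \left(\frac{1}{11} \cdot \frac{1}{9} \left(11 + 9 \cdot 1091\right) - \frac{237}{7}\right)^{2} = \left(\frac{1}{11} \cdot \frac{1}{9} \left(11 + 9819\right) - \frac{237}{7}\right)^{2} = \left(\frac{1}{11} \cdot \frac{1}{9} \cdot 9830 - \frac{237}{7}\right)^{2} = \left(\frac{9830}{99} - \frac{237}{7}\right)^{2} = \left(\frac{45347}{693}\right)^{2} = \frac{2056350409}{480249}$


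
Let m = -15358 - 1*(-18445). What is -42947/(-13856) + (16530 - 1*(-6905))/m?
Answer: 457292749/42773472 ≈ 10.691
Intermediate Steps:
m = 3087 (m = -15358 + 18445 = 3087)
-42947/(-13856) + (16530 - 1*(-6905))/m = -42947/(-13856) + (16530 - 1*(-6905))/3087 = -42947*(-1/13856) + (16530 + 6905)*(1/3087) = 42947/13856 + 23435*(1/3087) = 42947/13856 + 23435/3087 = 457292749/42773472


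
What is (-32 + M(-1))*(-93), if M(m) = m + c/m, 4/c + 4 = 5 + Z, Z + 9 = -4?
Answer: 3038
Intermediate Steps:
Z = -13 (Z = -9 - 4 = -13)
c = -⅓ (c = 4/(-4 + (5 - 13)) = 4/(-4 - 8) = 4/(-12) = 4*(-1/12) = -⅓ ≈ -0.33333)
M(m) = m - 1/(3*m)
(-32 + M(-1))*(-93) = (-32 + (-1 - ⅓/(-1)))*(-93) = (-32 + (-1 - ⅓*(-1)))*(-93) = (-32 + (-1 + ⅓))*(-93) = (-32 - ⅔)*(-93) = -98/3*(-93) = 3038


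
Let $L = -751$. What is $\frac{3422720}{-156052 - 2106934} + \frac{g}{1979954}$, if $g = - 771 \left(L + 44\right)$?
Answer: $- \frac{2771640637619}{2240304091322} \approx -1.2372$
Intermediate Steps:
$g = 545097$ ($g = - 771 \left(-751 + 44\right) = \left(-771\right) \left(-707\right) = 545097$)
$\frac{3422720}{-156052 - 2106934} + \frac{g}{1979954} = \frac{3422720}{-156052 - 2106934} + \frac{545097}{1979954} = \frac{3422720}{-2262986} + 545097 \cdot \frac{1}{1979954} = 3422720 \left(- \frac{1}{2262986}\right) + \frac{545097}{1979954} = - \frac{1711360}{1131493} + \frac{545097}{1979954} = - \frac{2771640637619}{2240304091322}$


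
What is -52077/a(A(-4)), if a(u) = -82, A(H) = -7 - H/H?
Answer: 52077/82 ≈ 635.08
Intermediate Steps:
A(H) = -8 (A(H) = -7 - 1*1 = -7 - 1 = -8)
-52077/a(A(-4)) = -52077/(-82) = -52077*(-1/82) = 52077/82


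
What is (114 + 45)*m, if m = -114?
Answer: -18126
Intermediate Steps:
(114 + 45)*m = (114 + 45)*(-114) = 159*(-114) = -18126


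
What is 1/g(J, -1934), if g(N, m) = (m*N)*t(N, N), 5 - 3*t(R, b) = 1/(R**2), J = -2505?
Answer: 7515/60679489816 ≈ 1.2385e-7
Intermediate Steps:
t(R, b) = 5/3 - 1/(3*R**2)
g(N, m) = N*m*(5/3 - 1/(3*N**2)) (g(N, m) = (m*N)*(5/3 - 1/(3*N**2)) = (N*m)*(5/3 - 1/(3*N**2)) = N*m*(5/3 - 1/(3*N**2)))
1/g(J, -1934) = 1/((1/3)*(-1934)*(-1 + 5*(-2505)**2)/(-2505)) = 1/((1/3)*(-1934)*(-1/2505)*(-1 + 5*6275025)) = 1/((1/3)*(-1934)*(-1/2505)*(-1 + 31375125)) = 1/((1/3)*(-1934)*(-1/2505)*31375124) = 1/(60679489816/7515) = 7515/60679489816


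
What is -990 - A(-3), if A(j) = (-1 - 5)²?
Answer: -1026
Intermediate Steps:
A(j) = 36 (A(j) = (-6)² = 36)
-990 - A(-3) = -990 - 1*36 = -990 - 36 = -1026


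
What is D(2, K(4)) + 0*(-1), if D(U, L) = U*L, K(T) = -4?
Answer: -8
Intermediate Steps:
D(U, L) = L*U
D(2, K(4)) + 0*(-1) = -4*2 + 0*(-1) = -8 + 0 = -8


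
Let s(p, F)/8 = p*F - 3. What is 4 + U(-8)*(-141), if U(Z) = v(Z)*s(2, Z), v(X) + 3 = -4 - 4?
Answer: -235748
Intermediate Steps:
v(X) = -11 (v(X) = -3 + (-4 - 4) = -3 - 8 = -11)
s(p, F) = -24 + 8*F*p (s(p, F) = 8*(p*F - 3) = 8*(F*p - 3) = 8*(-3 + F*p) = -24 + 8*F*p)
U(Z) = 264 - 176*Z (U(Z) = -11*(-24 + 8*Z*2) = -11*(-24 + 16*Z) = 264 - 176*Z)
4 + U(-8)*(-141) = 4 + (264 - 176*(-8))*(-141) = 4 + (264 + 1408)*(-141) = 4 + 1672*(-141) = 4 - 235752 = -235748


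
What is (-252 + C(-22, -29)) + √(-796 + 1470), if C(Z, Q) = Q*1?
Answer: -281 + √674 ≈ -255.04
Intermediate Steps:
C(Z, Q) = Q
(-252 + C(-22, -29)) + √(-796 + 1470) = (-252 - 29) + √(-796 + 1470) = -281 + √674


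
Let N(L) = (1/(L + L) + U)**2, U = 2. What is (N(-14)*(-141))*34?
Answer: -7250925/392 ≈ -18497.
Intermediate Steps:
N(L) = (2 + 1/(2*L))**2 (N(L) = (1/(L + L) + 2)**2 = (1/(2*L) + 2)**2 = (2 + 1/(2*L))**2)
(N(-14)*(-141))*34 = (((1/4)*(1 + 4*(-14))**2/(-14)**2)*(-141))*34 = (((1/4)*(1/196)*(1 - 56)**2)*(-141))*34 = (((1/4)*(1/196)*(-55)**2)*(-141))*34 = (((1/4)*(1/196)*3025)*(-141))*34 = ((3025/784)*(-141))*34 = -426525/784*34 = -7250925/392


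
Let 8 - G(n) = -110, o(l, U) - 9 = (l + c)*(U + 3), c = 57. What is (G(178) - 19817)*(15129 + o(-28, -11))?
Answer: -293633294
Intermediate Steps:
o(l, U) = 9 + (3 + U)*(57 + l) (o(l, U) = 9 + (l + 57)*(U + 3) = 9 + (57 + l)*(3 + U) = 9 + (3 + U)*(57 + l))
G(n) = 118 (G(n) = 8 - 1*(-110) = 8 + 110 = 118)
(G(178) - 19817)*(15129 + o(-28, -11)) = (118 - 19817)*(15129 + (180 + 3*(-28) + 57*(-11) - 11*(-28))) = -19699*(15129 + (180 - 84 - 627 + 308)) = -19699*(15129 - 223) = -19699*14906 = -293633294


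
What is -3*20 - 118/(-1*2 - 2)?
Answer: -61/2 ≈ -30.500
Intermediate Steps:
-3*20 - 118/(-1*2 - 2) = -60 - 118/(-2 - 2) = -60 - 118/(-4) = -60 - 118*(-¼) = -60 + 59/2 = -61/2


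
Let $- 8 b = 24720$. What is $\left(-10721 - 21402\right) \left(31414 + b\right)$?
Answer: $-909851852$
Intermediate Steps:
$b = -3090$ ($b = \left(- \frac{1}{8}\right) 24720 = -3090$)
$\left(-10721 - 21402\right) \left(31414 + b\right) = \left(-10721 - 21402\right) \left(31414 - 3090\right) = \left(-32123\right) 28324 = -909851852$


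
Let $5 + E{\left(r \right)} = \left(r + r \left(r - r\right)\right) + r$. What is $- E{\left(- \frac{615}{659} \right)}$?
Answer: $\frac{4525}{659} \approx 6.8665$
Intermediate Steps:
$E{\left(r \right)} = -5 + 2 r$ ($E{\left(r \right)} = -5 + \left(\left(r + r \left(r - r\right)\right) + r\right) = -5 + \left(\left(r + r 0\right) + r\right) = -5 + \left(\left(r + 0\right) + r\right) = -5 + \left(r + r\right) = -5 + 2 r$)
$- E{\left(- \frac{615}{659} \right)} = - (-5 + 2 \left(- \frac{615}{659}\right)) = - (-5 - \frac{1230}{659}) = \left(-1\right) \left(- \frac{4525}{659}\right) = \frac{4525}{659}$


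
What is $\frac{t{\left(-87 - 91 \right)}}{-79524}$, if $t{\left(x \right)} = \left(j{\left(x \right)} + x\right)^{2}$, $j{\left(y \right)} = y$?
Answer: $- \frac{31684}{19881} \approx -1.5937$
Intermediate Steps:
$t{\left(x \right)} = 4 x^{2}$ ($t{\left(x \right)} = \left(x + x\right)^{2} = \left(2 x\right)^{2} = 4 x^{2}$)
$\frac{t{\left(-87 - 91 \right)}}{-79524} = \frac{4 \left(-87 - 91\right)^{2}}{-79524} = 4 \left(-178\right)^{2} \left(- \frac{1}{79524}\right) = 4 \cdot 31684 \left(- \frac{1}{79524}\right) = 126736 \left(- \frac{1}{79524}\right) = - \frac{31684}{19881}$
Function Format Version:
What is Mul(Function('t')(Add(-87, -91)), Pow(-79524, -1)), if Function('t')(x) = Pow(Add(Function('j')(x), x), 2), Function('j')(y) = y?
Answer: Rational(-31684, 19881) ≈ -1.5937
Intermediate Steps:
Function('t')(x) = Mul(4, Pow(x, 2)) (Function('t')(x) = Pow(Add(x, x), 2) = Pow(Mul(2, x), 2) = Mul(4, Pow(x, 2)))
Mul(Function('t')(Add(-87, -91)), Pow(-79524, -1)) = Mul(Mul(4, Pow(Add(-87, -91), 2)), Pow(-79524, -1)) = Mul(Mul(4, Pow(-178, 2)), Rational(-1, 79524)) = Mul(Mul(4, 31684), Rational(-1, 79524)) = Mul(126736, Rational(-1, 79524)) = Rational(-31684, 19881)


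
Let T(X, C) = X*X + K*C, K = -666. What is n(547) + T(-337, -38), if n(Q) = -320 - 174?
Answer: 138383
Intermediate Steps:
T(X, C) = X**2 - 666*C (T(X, C) = X*X - 666*C = X**2 - 666*C)
n(Q) = -494
n(547) + T(-337, -38) = -494 + ((-337)**2 - 666*(-38)) = -494 + (113569 + 25308) = -494 + 138877 = 138383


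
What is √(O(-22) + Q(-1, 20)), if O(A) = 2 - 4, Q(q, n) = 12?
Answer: √10 ≈ 3.1623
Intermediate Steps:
O(A) = -2
√(O(-22) + Q(-1, 20)) = √(-2 + 12) = √10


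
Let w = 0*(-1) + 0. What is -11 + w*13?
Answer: -11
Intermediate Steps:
w = 0 (w = 0 + 0 = 0)
-11 + w*13 = -11 + 0*13 = -11 + 0 = -11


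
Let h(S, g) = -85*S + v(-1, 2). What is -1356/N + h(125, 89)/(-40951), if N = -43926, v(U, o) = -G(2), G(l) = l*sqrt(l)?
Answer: 87040551/299802271 + 2*sqrt(2)/40951 ≈ 0.29040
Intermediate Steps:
G(l) = l**(3/2)
v(U, o) = -2*sqrt(2) (v(U, o) = -2**(3/2) = -2*sqrt(2))
h(S, g) = -85*S - 2*sqrt(2)
-1356/N + h(125, 89)/(-40951) = -1356/(-43926) + (-85*125 - 2*sqrt(2))/(-40951) = -1356*(-1/43926) + (-10625 - 2*sqrt(2))*(-1/40951) = 226/7321 + (10625/40951 + 2*sqrt(2)/40951) = 87040551/299802271 + 2*sqrt(2)/40951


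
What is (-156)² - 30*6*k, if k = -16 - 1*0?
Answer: 27216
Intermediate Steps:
k = -16 (k = -16 + 0 = -16)
(-156)² - 30*6*k = (-156)² - 30*6*(-16) = 24336 - 180*(-16) = 24336 - 1*(-2880) = 24336 + 2880 = 27216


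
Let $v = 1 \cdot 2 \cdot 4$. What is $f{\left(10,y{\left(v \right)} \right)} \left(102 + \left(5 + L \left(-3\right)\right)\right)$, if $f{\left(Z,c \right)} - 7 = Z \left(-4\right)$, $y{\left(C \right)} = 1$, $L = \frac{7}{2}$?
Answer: $- \frac{6369}{2} \approx -3184.5$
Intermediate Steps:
$v = 8$ ($v = 2 \cdot 4 = 8$)
$L = \frac{7}{2}$ ($L = 7 \cdot \frac{1}{2} = \frac{7}{2} \approx 3.5$)
$f{\left(Z,c \right)} = 7 - 4 Z$ ($f{\left(Z,c \right)} = 7 + Z \left(-4\right) = 7 - 4 Z$)
$f{\left(10,y{\left(v \right)} \right)} \left(102 + \left(5 + L \left(-3\right)\right)\right) = \left(7 - 40\right) \left(102 + \left(5 + \frac{7}{2} \left(-3\right)\right)\right) = \left(7 - 40\right) \left(102 + \left(5 - \frac{21}{2}\right)\right) = - 33 \left(102 - \frac{11}{2}\right) = \left(-33\right) \frac{193}{2} = - \frac{6369}{2}$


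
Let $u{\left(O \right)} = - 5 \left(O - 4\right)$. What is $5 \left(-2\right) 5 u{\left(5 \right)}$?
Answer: $250$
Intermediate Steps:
$u{\left(O \right)} = 20 - 5 O$ ($u{\left(O \right)} = - 5 \left(-4 + O\right) = 20 - 5 O$)
$5 \left(-2\right) 5 u{\left(5 \right)} = 5 \left(-2\right) 5 \left(20 - 25\right) = \left(-10\right) 5 \left(20 - 25\right) = \left(-50\right) \left(-5\right) = 250$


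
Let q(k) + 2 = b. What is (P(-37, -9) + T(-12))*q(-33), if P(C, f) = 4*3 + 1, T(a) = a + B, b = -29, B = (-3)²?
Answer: -310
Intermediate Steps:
B = 9
q(k) = -31 (q(k) = -2 - 29 = -31)
T(a) = 9 + a (T(a) = a + 9 = 9 + a)
P(C, f) = 13 (P(C, f) = 12 + 1 = 13)
(P(-37, -9) + T(-12))*q(-33) = (13 + (9 - 12))*(-31) = (13 - 3)*(-31) = 10*(-31) = -310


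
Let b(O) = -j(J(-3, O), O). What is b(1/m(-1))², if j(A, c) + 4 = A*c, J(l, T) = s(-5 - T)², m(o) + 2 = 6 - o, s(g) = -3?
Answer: 121/25 ≈ 4.8400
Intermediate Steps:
m(o) = 4 - o (m(o) = -2 + (6 - o) = 4 - o)
J(l, T) = 9 (J(l, T) = (-3)² = 9)
j(A, c) = -4 + A*c
b(O) = 4 - 9*O (b(O) = -(-4 + 9*O) = 4 - 9*O)
b(1/m(-1))² = (4 - 9/(4 - 1*(-1)))² = (4 - 9/(4 + 1))² = (4 - 9/5)² = (11/5)² = 121/25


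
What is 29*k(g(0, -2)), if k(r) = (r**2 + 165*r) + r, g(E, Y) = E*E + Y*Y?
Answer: 19720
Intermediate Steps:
g(E, Y) = E**2 + Y**2
k(r) = r**2 + 166*r
29*k(g(0, -2)) = 29*((0**2 + (-2)**2)*(166 + (0**2 + (-2)**2))) = 29*((0 + 4)*(166 + (0 + 4))) = 29*(4*(166 + 4)) = 29*(4*170) = 29*680 = 19720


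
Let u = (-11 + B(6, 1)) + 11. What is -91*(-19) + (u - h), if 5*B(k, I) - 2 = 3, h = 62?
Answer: 1668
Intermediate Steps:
B(k, I) = 1 (B(k, I) = ⅖ + (⅕)*3 = ⅖ + ⅗ = 1)
u = 1 (u = (-11 + 1) + 11 = -10 + 11 = 1)
-91*(-19) + (u - h) = -91*(-19) + (1 - 1*62) = 1729 + (1 - 62) = 1729 - 61 = 1668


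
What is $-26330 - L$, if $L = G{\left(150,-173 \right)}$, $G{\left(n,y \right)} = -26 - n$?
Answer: $-26154$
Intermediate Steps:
$L = -176$ ($L = -26 - 150 = -176$)
$-26330 - L = -26330 - -176 = -26330 + 176 = -26154$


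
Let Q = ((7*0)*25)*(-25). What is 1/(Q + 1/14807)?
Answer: 14807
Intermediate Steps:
Q = 0 (Q = (0*25)*(-25) = 0*(-25) = 0)
1/(Q + 1/14807) = 1/(0 + 1/14807) = 1/(1/14807) = 14807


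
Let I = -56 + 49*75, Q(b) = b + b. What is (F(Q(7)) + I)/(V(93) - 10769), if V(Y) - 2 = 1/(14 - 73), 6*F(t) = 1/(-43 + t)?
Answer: -37152595/110534196 ≈ -0.33612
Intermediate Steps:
Q(b) = 2*b
F(t) = 1/(6*(-43 + t))
I = 3619 (I = -56 + 3675 = 3619)
V(Y) = 117/59 (V(Y) = 2 + 1/(14 - 73) = 2 + 1/(-59) = 2 - 1/59 = 117/59)
(F(Q(7)) + I)/(V(93) - 10769) = (1/(6*(-43 + 2*7)) + 3619)/(117/59 - 10769) = (1/(6*(-43 + 14)) + 3619)/(-635254/59) = ((⅙)/(-29) + 3619)*(-59/635254) = ((⅙)*(-1/29) + 3619)*(-59/635254) = (-1/174 + 3619)*(-59/635254) = (629705/174)*(-59/635254) = -37152595/110534196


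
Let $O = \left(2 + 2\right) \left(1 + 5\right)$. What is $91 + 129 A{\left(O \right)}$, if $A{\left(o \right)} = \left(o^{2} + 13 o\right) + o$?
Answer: $117739$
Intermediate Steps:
$O = 24$ ($O = 4 \cdot 6 = 24$)
$A{\left(o \right)} = o^{2} + 14 o$
$91 + 129 A{\left(O \right)} = 91 + 129 \cdot 24 \left(14 + 24\right) = 91 + 129 \cdot 24 \cdot 38 = 91 + 129 \cdot 912 = 91 + 117648 = 117739$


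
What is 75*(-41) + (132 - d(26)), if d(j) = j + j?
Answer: -2995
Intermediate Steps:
d(j) = 2*j
75*(-41) + (132 - d(26)) = 75*(-41) + (132 - 2*26) = -3075 + (132 - 1*52) = -3075 + (132 - 52) = -3075 + 80 = -2995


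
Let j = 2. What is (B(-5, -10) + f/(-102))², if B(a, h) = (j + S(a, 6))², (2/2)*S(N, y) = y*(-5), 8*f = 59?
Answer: 409196899225/665856 ≈ 6.1454e+5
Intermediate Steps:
f = 59/8 (f = (⅛)*59 = 59/8 ≈ 7.3750)
S(N, y) = -5*y (S(N, y) = y*(-5) = -5*y)
B(a, h) = 784 (B(a, h) = (2 - 5*6)² = (2 - 30)² = (-28)² = 784)
(B(-5, -10) + f/(-102))² = (784 + (59/8)/(-102))² = (784 + (59/8)*(-1/102))² = (784 - 59/816)² = (639685/816)² = 409196899225/665856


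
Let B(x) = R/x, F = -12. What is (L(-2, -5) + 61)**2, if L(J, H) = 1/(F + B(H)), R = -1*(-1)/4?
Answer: 215531761/58081 ≈ 3710.9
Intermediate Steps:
R = 1/4 (R = 1*(1/4) = 1/4 ≈ 0.25000)
B(x) = 1/(4*x)
L(J, H) = 1/(-12 + 1/(4*H))
(L(-2, -5) + 61)**2 = (-4*(-5)/(-1 + 48*(-5)) + 61)**2 = (-4*(-5)/(-1 - 240) + 61)**2 = (-4*(-5)/(-241) + 61)**2 = (-4*(-5)*(-1/241) + 61)**2 = (-20/241 + 61)**2 = (14681/241)**2 = 215531761/58081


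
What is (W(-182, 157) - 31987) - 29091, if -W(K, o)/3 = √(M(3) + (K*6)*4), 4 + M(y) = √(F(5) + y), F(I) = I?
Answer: -61078 - 3*I*√(4372 - 2*√2) ≈ -61078.0 - 198.3*I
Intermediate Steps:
M(y) = -4 + √(5 + y)
W(K, o) = -3*√(-4 + 2*√2 + 24*K) (W(K, o) = -3*√((-4 + √(5 + 3)) + (K*6)*4) = -3*√((-4 + √8) + (6*K)*4) = -3*√((-4 + 2*√2) + 24*K) = -3*√(-4 + 2*√2 + 24*K))
(W(-182, 157) - 31987) - 29091 = (-3*√(-4 + 2*√2 + 24*(-182)) - 31987) - 29091 = (-3*√(-4 + 2*√2 - 4368) - 31987) - 29091 = (-3*√(-4372 + 2*√2) - 31987) - 29091 = (-31987 - 3*√(-4372 + 2*√2)) - 29091 = -61078 - 3*√(-4372 + 2*√2)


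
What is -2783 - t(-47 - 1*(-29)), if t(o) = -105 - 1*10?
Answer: -2668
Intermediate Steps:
t(o) = -115 (t(o) = -105 - 10 = -115)
-2783 - t(-47 - 1*(-29)) = -2783 - 1*(-115) = -2783 + 115 = -2668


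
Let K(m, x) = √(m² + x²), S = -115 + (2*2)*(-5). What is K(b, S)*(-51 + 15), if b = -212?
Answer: -36*√63169 ≈ -9048.0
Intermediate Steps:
S = -135 (S = -115 + 4*(-5) = -115 - 20 = -135)
K(b, S)*(-51 + 15) = √((-212)² + (-135)²)*(-51 + 15) = √(44944 + 18225)*(-36) = √63169*(-36) = -36*√63169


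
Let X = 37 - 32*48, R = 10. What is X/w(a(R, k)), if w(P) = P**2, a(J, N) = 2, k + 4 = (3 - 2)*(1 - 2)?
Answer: -1499/4 ≈ -374.75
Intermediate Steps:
k = -5 (k = -4 + (3 - 2)*(1 - 2) = -4 + 1*(-1) = -4 - 1 = -5)
X = -1499 (X = 37 - 1536 = -1499)
X/w(a(R, k)) = -1499/(2**2) = -1499/4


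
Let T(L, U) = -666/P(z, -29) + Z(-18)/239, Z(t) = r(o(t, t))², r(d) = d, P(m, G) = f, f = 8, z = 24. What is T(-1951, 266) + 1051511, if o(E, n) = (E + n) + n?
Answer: 1005176593/956 ≈ 1.0514e+6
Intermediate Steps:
o(E, n) = E + 2*n
P(m, G) = 8
Z(t) = 9*t² (Z(t) = (t + 2*t)² = (3*t)² = 9*t²)
T(L, U) = -67923/956 (T(L, U) = -666/8 + (9*(-18)²)/239 = -666*⅛ + (9*324)*(1/239) = -333/4 + 2916*(1/239) = -333/4 + 2916/239 = -67923/956)
T(-1951, 266) + 1051511 = -67923/956 + 1051511 = 1005176593/956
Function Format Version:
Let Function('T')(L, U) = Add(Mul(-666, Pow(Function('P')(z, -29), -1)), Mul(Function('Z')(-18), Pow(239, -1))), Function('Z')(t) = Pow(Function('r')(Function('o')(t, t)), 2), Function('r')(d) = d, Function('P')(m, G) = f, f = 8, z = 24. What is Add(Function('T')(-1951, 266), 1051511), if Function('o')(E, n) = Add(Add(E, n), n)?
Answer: Rational(1005176593, 956) ≈ 1.0514e+6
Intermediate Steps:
Function('o')(E, n) = Add(E, Mul(2, n))
Function('P')(m, G) = 8
Function('Z')(t) = Mul(9, Pow(t, 2)) (Function('Z')(t) = Pow(Add(t, Mul(2, t)), 2) = Pow(Mul(3, t), 2) = Mul(9, Pow(t, 2)))
Function('T')(L, U) = Rational(-67923, 956) (Function('T')(L, U) = Add(Mul(-666, Pow(8, -1)), Mul(Mul(9, Pow(-18, 2)), Pow(239, -1))) = Add(Mul(-666, Rational(1, 8)), Mul(Mul(9, 324), Rational(1, 239))) = Add(Rational(-333, 4), Mul(2916, Rational(1, 239))) = Add(Rational(-333, 4), Rational(2916, 239)) = Rational(-67923, 956))
Add(Function('T')(-1951, 266), 1051511) = Add(Rational(-67923, 956), 1051511) = Rational(1005176593, 956)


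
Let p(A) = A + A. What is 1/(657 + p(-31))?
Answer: 1/595 ≈ 0.0016807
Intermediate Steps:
p(A) = 2*A
1/(657 + p(-31)) = 1/(657 + 2*(-31)) = 1/(657 - 62) = 1/595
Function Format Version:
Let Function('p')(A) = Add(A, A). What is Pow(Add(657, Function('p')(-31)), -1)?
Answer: Rational(1, 595) ≈ 0.0016807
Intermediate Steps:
Function('p')(A) = Mul(2, A)
Pow(Add(657, Function('p')(-31)), -1) = Pow(Add(657, Mul(2, -31)), -1) = Pow(Add(657, -62), -1) = Pow(595, -1) = Rational(1, 595)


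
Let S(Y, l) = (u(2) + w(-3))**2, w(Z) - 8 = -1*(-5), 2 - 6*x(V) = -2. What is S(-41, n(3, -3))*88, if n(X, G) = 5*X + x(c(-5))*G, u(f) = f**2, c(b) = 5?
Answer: 25432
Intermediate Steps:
x(V) = 2/3 (x(V) = 1/3 - 1/6*(-2) = 1/3 + 1/3 = 2/3)
n(X, G) = 5*X + 2*G/3
w(Z) = 13 (w(Z) = 8 - 1*(-5) = 8 + 5 = 13)
S(Y, l) = 289 (S(Y, l) = (2**2 + 13)**2 = (4 + 13)**2 = 17**2 = 289)
S(-41, n(3, -3))*88 = 289*88 = 25432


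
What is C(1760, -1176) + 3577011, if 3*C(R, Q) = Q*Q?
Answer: 4038003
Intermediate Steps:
C(R, Q) = Q²/3 (C(R, Q) = (Q*Q)/3 = Q²/3)
C(1760, -1176) + 3577011 = (⅓)*(-1176)² + 3577011 = (⅓)*1382976 + 3577011 = 460992 + 3577011 = 4038003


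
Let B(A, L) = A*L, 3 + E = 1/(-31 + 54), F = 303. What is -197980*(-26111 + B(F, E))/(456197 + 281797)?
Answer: 61488331430/8486931 ≈ 7245.1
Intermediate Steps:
E = -68/23 (E = -3 + 1/(-31 + 54) = -3 + 1/23 = -68/23 ≈ -2.9565)
-197980*(-26111 + B(F, E))/(456197 + 281797) = -197980*(-26111 + 303*(-68/23))/(456197 + 281797) = -197980/(737994/(-26111 - 20604/23)) = -197980/(737994/(-621157/23)) = -197980/(737994*(-23/621157)) = -197980/(-16973862/621157) = -197980*(-621157/16973862) = 61488331430/8486931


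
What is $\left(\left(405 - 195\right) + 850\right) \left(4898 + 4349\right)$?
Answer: $9801820$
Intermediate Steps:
$\left(\left(405 - 195\right) + 850\right) \left(4898 + 4349\right) = \left(210 + 850\right) 9247 = 1060 \cdot 9247 = 9801820$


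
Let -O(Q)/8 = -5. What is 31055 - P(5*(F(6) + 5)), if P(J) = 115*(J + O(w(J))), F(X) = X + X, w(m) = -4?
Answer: 16680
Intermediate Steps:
O(Q) = 40 (O(Q) = -8*(-5) = 40)
F(X) = 2*X
P(J) = 4600 + 115*J (P(J) = 115*(J + 40) = 115*(40 + J) = 4600 + 115*J)
31055 - P(5*(F(6) + 5)) = 31055 - (4600 + 115*(5*(2*6 + 5))) = 31055 - (4600 + 115*(5*(12 + 5))) = 31055 - (4600 + 115*(5*17)) = 31055 - (4600 + 115*85) = 31055 - (4600 + 9775) = 31055 - 1*14375 = 31055 - 14375 = 16680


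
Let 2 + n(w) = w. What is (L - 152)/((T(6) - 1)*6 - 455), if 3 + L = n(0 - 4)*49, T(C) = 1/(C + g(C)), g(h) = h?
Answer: 898/921 ≈ 0.97503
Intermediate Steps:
n(w) = -2 + w
T(C) = 1/(2*C) (T(C) = 1/(C + C) = 1/(2*C))
L = -297 (L = -3 + (-2 + (0 - 4))*49 = -3 + (-2 - 4)*49 = -3 - 6*49 = -3 - 294 = -297)
(L - 152)/((T(6) - 1)*6 - 455) = (-297 - 152)/(((½)/6 - 1)*6 - 455) = -449/(((½)*(⅙) - 1)*6 - 455) = -449/((1/12 - 1)*6 - 455) = -449/(-11/12*6 - 455) = -449/(-11/2 - 455) = -449/(-921/2) = -449*(-2/921) = 898/921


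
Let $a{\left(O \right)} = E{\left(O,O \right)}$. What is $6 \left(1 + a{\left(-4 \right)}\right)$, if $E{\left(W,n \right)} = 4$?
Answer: $30$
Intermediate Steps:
$a{\left(O \right)} = 4$
$6 \left(1 + a{\left(-4 \right)}\right) = 6 \left(1 + 4\right) = 6 \cdot 5 = 30$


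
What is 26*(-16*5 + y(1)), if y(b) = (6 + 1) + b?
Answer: -1872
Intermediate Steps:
y(b) = 7 + b
26*(-16*5 + y(1)) = 26*(-16*5 + (7 + 1)) = 26*(-80 + 8) = 26*(-72) = -1872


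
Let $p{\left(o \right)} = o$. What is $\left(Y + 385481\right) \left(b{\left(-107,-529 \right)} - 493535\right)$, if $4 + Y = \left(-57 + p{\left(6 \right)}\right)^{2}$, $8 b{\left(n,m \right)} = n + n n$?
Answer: $- \frac{381959756291}{2} \approx -1.9098 \cdot 10^{11}$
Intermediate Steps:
$b{\left(n,m \right)} = \frac{n}{8} + \frac{n^{2}}{8}$ ($b{\left(n,m \right)} = \frac{n + n n}{8} = \frac{n + n^{2}}{8} = \frac{n}{8} + \frac{n^{2}}{8}$)
$Y = 2597$ ($Y = -4 + \left(-57 + 6\right)^{2} = -4 + \left(-51\right)^{2} = -4 + 2601 = 2597$)
$\left(Y + 385481\right) \left(b{\left(-107,-529 \right)} - 493535\right) = \left(2597 + 385481\right) \left(\frac{1}{8} \left(-107\right) \left(1 - 107\right) - 493535\right) = 388078 \left(\frac{1}{8} \left(-107\right) \left(-106\right) - 493535\right) = 388078 \left(\frac{5671}{4} - 493535\right) = 388078 \left(- \frac{1968469}{4}\right) = - \frac{381959756291}{2}$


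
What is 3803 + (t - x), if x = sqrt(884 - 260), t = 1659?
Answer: 5462 - 4*sqrt(39) ≈ 5437.0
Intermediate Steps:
x = 4*sqrt(39) (x = sqrt(624) = 4*sqrt(39) ≈ 24.980)
3803 + (t - x) = 3803 + (1659 - 4*sqrt(39)) = 5462 - 4*sqrt(39)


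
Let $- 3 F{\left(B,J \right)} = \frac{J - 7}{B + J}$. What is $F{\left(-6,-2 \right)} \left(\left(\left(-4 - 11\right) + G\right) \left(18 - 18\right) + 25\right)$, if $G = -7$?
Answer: $- \frac{75}{8} \approx -9.375$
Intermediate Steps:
$F{\left(B,J \right)} = - \frac{-7 + J}{3 \left(B + J\right)}$ ($F{\left(B,J \right)} = - \frac{\left(J - 7\right) \frac{1}{B + J}}{3} = - \frac{\left(-7 + J\right) \frac{1}{B + J}}{3} = - \frac{\frac{1}{B + J} \left(-7 + J\right)}{3} = - \frac{-7 + J}{3 \left(B + J\right)}$)
$F{\left(-6,-2 \right)} \left(\left(\left(-4 - 11\right) + G\right) \left(18 - 18\right) + 25\right) = \frac{7 - -2}{3 \left(-6 - 2\right)} \left(\left(\left(-4 - 11\right) - 7\right) \left(18 - 18\right) + 25\right) = \frac{7 + 2}{3 \left(-8\right)} \left(\left(\left(-4 - 11\right) - 7\right) 0 + 25\right) = \frac{1}{3} \left(- \frac{1}{8}\right) 9 \left(\left(-15 - 7\right) 0 + 25\right) = - \frac{3 \left(\left(-22\right) 0 + 25\right)}{8} = - \frac{3 \left(0 + 25\right)}{8} = \left(- \frac{3}{8}\right) 25 = - \frac{75}{8}$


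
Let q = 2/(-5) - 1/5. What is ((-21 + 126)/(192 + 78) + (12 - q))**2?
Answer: 1366561/8100 ≈ 168.71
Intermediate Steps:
q = -3/5 (q = 2*(-1/5) - 1*1/5 = -2/5 - 1/5 = -3/5 ≈ -0.60000)
((-21 + 126)/(192 + 78) + (12 - q))**2 = ((-21 + 126)/(192 + 78) + (12 - 1*(-3/5)))**2 = (105/270 + (12 + 3/5))**2 = (105*(1/270) + 63/5)**2 = (7/18 + 63/5)**2 = (1169/90)**2 = 1366561/8100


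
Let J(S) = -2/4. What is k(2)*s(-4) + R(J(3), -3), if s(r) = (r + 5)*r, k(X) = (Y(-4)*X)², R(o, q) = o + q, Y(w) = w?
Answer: -519/2 ≈ -259.50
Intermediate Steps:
J(S) = -½ (J(S) = -2*¼ = -½)
k(X) = 16*X² (k(X) = (-4*X)² = 16*X²)
s(r) = r*(5 + r) (s(r) = (5 + r)*r = r*(5 + r))
k(2)*s(-4) + R(J(3), -3) = (16*2²)*(-4*(5 - 4)) + (-½ - 3) = (16*4)*(-4*1) - 7/2 = 64*(-4) - 7/2 = -256 - 7/2 = -519/2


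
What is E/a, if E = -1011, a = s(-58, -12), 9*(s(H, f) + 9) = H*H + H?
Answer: -3033/1075 ≈ -2.8214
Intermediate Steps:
s(H, f) = -9 + H/9 + H**2/9 (s(H, f) = -9 + (H*H + H)/9 = -9 + (H**2 + H)/9 = -9 + (H + H**2)/9 = -9 + (H/9 + H**2/9) = -9 + H/9 + H**2/9)
a = 1075/3 (a = -9 + (1/9)*(-58) + (1/9)*(-58)**2 = -9 - 58/9 + (1/9)*3364 = -9 - 58/9 + 3364/9 = 1075/3 ≈ 358.33)
E/a = -1011/1075/3 = -1011*3/1075 = -3033/1075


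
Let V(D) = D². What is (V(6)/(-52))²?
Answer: 81/169 ≈ 0.47929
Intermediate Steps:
(V(6)/(-52))² = (6²/(-52))² = (36*(-1/52))² = (-9/13)² = 81/169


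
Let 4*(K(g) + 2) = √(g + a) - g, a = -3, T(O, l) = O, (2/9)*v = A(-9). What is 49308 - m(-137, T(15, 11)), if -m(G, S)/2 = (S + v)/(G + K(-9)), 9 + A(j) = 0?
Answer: 14754100656/299221 + 408*I*√3/299221 ≈ 49308.0 + 0.0023617*I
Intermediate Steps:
A(j) = -9 (A(j) = -9 + 0 = -9)
v = -81/2 (v = (9/2)*(-9) = -81/2 ≈ -40.500)
K(g) = -2 - g/4 + √(-3 + g)/4 (K(g) = -2 + (√(g - 3) - g)/4 = -2 + (√(-3 + g) - g)/4 = -2 + (-g/4 + √(-3 + g)/4) = -2 - g/4 + √(-3 + g)/4)
m(G, S) = -2*(-81/2 + S)/(¼ + G + I*√3/2) (m(G, S) = -2*(S - 81/2)/(G + (-2 - ¼*(-9) + √(-3 - 9)/4)) = -2*(-81/2 + S)/(G + (-2 + 9/4 + √(-12)/4)) = -2*(-81/2 + S)/(G + (-2 + 9/4 + (2*I*√3)/4)) = -2*(-81/2 + S)/(G + (-2 + 9/4 + I*√3/2)) = -2*(-81/2 + S)/(G + (¼ + I*√3/2)) = -2*(-81/2 + S)/(¼ + G + I*√3/2))
49308 - m(-137, T(15, 11)) = 49308 - 4*(81 - 2*15)/(1 + 4*(-137) + 2*I*√3) = 49308 - 4*(81 - 30)/(1 - 548 + 2*I*√3) = 49308 - 4*51/(-547 + 2*I*√3) = 49308 - 204/(-547 + 2*I*√3)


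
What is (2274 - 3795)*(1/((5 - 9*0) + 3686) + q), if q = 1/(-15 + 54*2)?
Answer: -1918488/114421 ≈ -16.767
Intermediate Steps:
q = 1/93 (q = 1/(-15 + 108) = 1/93 ≈ 0.010753)
(2274 - 3795)*(1/((5 - 9*0) + 3686) + q) = (2274 - 3795)*(1/((5 - 9*0) + 3686) + 1/93) = -1521*(1/((5 + 0) + 3686) + 1/93) = -1521*(1/(5 + 3686) + 1/93) = -1521*(1/3691 + 1/93) = -1521*3784/343263 = -1918488/114421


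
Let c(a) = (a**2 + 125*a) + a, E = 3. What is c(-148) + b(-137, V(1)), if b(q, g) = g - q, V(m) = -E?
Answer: 3390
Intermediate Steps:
c(a) = a**2 + 126*a
V(m) = -3 (V(m) = -1*3 = -3)
c(-148) + b(-137, V(1)) = -148*(126 - 148) + (-3 - 1*(-137)) = -148*(-22) + (-3 + 137) = 3256 + 134 = 3390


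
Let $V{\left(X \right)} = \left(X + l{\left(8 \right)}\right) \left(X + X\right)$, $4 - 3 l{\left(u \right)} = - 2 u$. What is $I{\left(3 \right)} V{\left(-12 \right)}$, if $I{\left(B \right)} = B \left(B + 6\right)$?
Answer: $3456$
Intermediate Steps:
$l{\left(u \right)} = \frac{4}{3} + \frac{2 u}{3}$ ($l{\left(u \right)} = \frac{4}{3} - \frac{\left(-2\right) u}{3} = \frac{4}{3} + \frac{2 u}{3}$)
$I{\left(B \right)} = B \left(6 + B\right)$
$V{\left(X \right)} = 2 X \left(\frac{20}{3} + X\right)$ ($V{\left(X \right)} = \left(X + \left(\frac{4}{3} + \frac{2}{3} \cdot 8\right)\right) \left(X + X\right) = \left(X + \left(\frac{4}{3} + \frac{16}{3}\right)\right) 2 X = \left(X + \frac{20}{3}\right) 2 X = \left(\frac{20}{3} + X\right) 2 X = 2 X \left(\frac{20}{3} + X\right)$)
$I{\left(3 \right)} V{\left(-12 \right)} = 3 \left(6 + 3\right) \frac{2}{3} \left(-12\right) \left(20 + 3 \left(-12\right)\right) = 3 \cdot 9 \cdot \frac{2}{3} \left(-12\right) \left(20 - 36\right) = 27 \cdot \frac{2}{3} \left(-12\right) \left(-16\right) = 27 \cdot 128 = 3456$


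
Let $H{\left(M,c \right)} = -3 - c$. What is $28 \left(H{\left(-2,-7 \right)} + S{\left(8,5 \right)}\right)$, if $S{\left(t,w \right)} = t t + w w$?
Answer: $2604$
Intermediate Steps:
$S{\left(t,w \right)} = t^{2} + w^{2}$
$28 \left(H{\left(-2,-7 \right)} + S{\left(8,5 \right)}\right) = 28 \left(\left(-3 - -7\right) + \left(8^{2} + 5^{2}\right)\right) = 28 \left(\left(-3 + 7\right) + \left(64 + 25\right)\right) = 28 \left(4 + 89\right) = 28 \cdot 93 = 2604$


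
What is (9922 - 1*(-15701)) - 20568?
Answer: 5055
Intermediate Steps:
(9922 - 1*(-15701)) - 20568 = (9922 + 15701) - 20568 = 25623 - 20568 = 5055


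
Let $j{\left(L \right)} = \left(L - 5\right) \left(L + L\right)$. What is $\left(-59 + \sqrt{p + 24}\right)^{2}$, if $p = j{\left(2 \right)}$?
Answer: $3493 - 236 \sqrt{3} \approx 3084.2$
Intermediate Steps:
$j{\left(L \right)} = 2 L \left(-5 + L\right)$ ($j{\left(L \right)} = \left(-5 + L\right) 2 L = 2 L \left(-5 + L\right)$)
$p = -12$ ($p = 2 \cdot 2 \left(-5 + 2\right) = 2 \cdot 2 \left(-3\right) = -12$)
$\left(-59 + \sqrt{p + 24}\right)^{2} = \left(-59 + \sqrt{-12 + 24}\right)^{2} = \left(-59 + \sqrt{12}\right)^{2} = \left(-59 + 2 \sqrt{3}\right)^{2}$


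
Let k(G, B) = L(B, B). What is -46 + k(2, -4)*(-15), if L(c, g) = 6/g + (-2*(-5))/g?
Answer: 14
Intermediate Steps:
L(c, g) = 16/g (L(c, g) = 6/g + 10/g = 16/g)
k(G, B) = 16/B
-46 + k(2, -4)*(-15) = -46 + (16/(-4))*(-15) = -46 + (16*(-1/4))*(-15) = -46 - 4*(-15) = -46 + 60 = 14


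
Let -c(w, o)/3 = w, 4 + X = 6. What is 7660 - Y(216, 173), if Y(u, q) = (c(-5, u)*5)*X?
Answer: 7510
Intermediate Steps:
X = 2 (X = -4 + 6 = 2)
c(w, o) = -3*w
Y(u, q) = 150 (Y(u, q) = (-3*(-5)*5)*2 = (15*5)*2 = 75*2 = 150)
7660 - Y(216, 173) = 7660 - 1*150 = 7660 - 150 = 7510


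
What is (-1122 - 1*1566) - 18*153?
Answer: -5442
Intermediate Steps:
(-1122 - 1*1566) - 18*153 = (-1122 - 1566) - 1*2754 = -2688 - 2754 = -5442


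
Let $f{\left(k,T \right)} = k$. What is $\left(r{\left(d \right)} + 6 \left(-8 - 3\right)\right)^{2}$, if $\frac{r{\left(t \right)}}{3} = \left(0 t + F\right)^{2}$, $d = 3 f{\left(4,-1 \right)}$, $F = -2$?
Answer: $2916$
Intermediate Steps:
$d = 12$ ($d = 3 \cdot 4 = 12$)
$r{\left(t \right)} = 12$ ($r{\left(t \right)} = 3 \left(0 t - 2\right)^{2} = 3 \left(0 - 2\right)^{2} = 3 \left(-2\right)^{2} = 3 \cdot 4 = 12$)
$\left(r{\left(d \right)} + 6 \left(-8 - 3\right)\right)^{2} = \left(12 + 6 \left(-8 - 3\right)\right)^{2} = \left(12 + 6 \left(-11\right)\right)^{2} = \left(12 - 66\right)^{2} = \left(-54\right)^{2} = 2916$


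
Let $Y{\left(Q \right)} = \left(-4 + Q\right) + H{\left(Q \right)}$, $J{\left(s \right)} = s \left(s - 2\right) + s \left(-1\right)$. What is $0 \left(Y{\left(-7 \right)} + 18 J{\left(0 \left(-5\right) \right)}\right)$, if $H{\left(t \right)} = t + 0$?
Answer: $0$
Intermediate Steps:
$J{\left(s \right)} = - s + s \left(-2 + s\right)$ ($J{\left(s \right)} = s \left(-2 + s\right) - s = - s + s \left(-2 + s\right)$)
$H{\left(t \right)} = t$
$Y{\left(Q \right)} = -4 + 2 Q$ ($Y{\left(Q \right)} = \left(-4 + Q\right) + Q = -4 + 2 Q$)
$0 \left(Y{\left(-7 \right)} + 18 J{\left(0 \left(-5\right) \right)}\right) = 0 \left(\left(-4 + 2 \left(-7\right)\right) + 18 \cdot 0 \left(-5\right) \left(-3 + 0 \left(-5\right)\right)\right) = 0 \left(\left(-4 - 14\right) + 18 \cdot 0 \left(-3 + 0\right)\right) = 0 \left(-18 + 18 \cdot 0 \left(-3\right)\right) = 0 \left(-18 + 18 \cdot 0\right) = 0 \left(-18 + 0\right) = 0 \left(-18\right) = 0$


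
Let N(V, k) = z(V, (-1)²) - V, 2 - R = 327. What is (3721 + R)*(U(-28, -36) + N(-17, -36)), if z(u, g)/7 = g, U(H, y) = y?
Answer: -40752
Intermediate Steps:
R = -325 (R = 2 - 1*327 = 2 - 327 = -325)
z(u, g) = 7*g
N(V, k) = 7 - V (N(V, k) = 7*(-1)² - V = 7*1 - V = 7 - V)
(3721 + R)*(U(-28, -36) + N(-17, -36)) = (3721 - 325)*(-36 + (7 - 1*(-17))) = 3396*(-36 + (7 + 17)) = 3396*(-36 + 24) = 3396*(-12) = -40752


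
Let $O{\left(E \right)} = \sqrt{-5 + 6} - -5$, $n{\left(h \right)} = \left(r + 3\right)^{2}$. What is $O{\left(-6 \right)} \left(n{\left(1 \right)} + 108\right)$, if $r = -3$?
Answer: $648$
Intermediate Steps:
$n{\left(h \right)} = 0$ ($n{\left(h \right)} = \left(-3 + 3\right)^{2} = 0^{2} = 0$)
$O{\left(E \right)} = 6$ ($O{\left(E \right)} = \sqrt{1} + 5 = 1 + 5 = 6$)
$O{\left(-6 \right)} \left(n{\left(1 \right)} + 108\right) = 6 \left(0 + 108\right) = 6 \cdot 108 = 648$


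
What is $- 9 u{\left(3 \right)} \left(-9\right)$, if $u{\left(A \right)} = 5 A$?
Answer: $1215$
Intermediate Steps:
$- 9 u{\left(3 \right)} \left(-9\right) = - 9 \cdot 5 \cdot 3 \left(-9\right) = \left(-9\right) 15 \left(-9\right) = \left(-135\right) \left(-9\right) = 1215$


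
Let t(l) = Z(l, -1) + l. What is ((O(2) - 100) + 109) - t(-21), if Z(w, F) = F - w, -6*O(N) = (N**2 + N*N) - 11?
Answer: 21/2 ≈ 10.500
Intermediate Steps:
O(N) = 11/6 - N**2/3 (O(N) = -((N**2 + N*N) - 11)/6 = -((N**2 + N**2) - 11)/6 = -(2*N**2 - 11)/6 = -(-11 + 2*N**2)/6 = 11/6 - N**2/3)
t(l) = -1 (t(l) = (-1 - l) + l = -1)
((O(2) - 100) + 109) - t(-21) = (((11/6 - 1/3*2**2) - 100) + 109) - 1*(-1) = (((11/6 - 1/3*4) - 100) + 109) + 1 = (((11/6 - 4/3) - 100) + 109) + 1 = ((1/2 - 100) + 109) + 1 = (-199/2 + 109) + 1 = 19/2 + 1 = 21/2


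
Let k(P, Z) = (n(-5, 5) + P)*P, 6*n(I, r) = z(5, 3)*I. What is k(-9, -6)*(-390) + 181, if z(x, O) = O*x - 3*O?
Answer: -48959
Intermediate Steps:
z(x, O) = -3*O + O*x
n(I, r) = I (n(I, r) = ((3*(-3 + 5))*I)/6 = ((3*2)*I)/6 = (6*I)/6 = I)
k(P, Z) = P*(-5 + P) (k(P, Z) = (-5 + P)*P = P*(-5 + P))
k(-9, -6)*(-390) + 181 = -9*(-5 - 9)*(-390) + 181 = -9*(-14)*(-390) + 181 = 126*(-390) + 181 = -49140 + 181 = -48959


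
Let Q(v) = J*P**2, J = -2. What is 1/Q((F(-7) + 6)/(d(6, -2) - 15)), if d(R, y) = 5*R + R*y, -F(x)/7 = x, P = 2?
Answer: -1/8 ≈ -0.12500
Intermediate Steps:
F(x) = -7*x
Q(v) = -8 (Q(v) = -2*2**2 = -2*4 = -8)
1/Q((F(-7) + 6)/(d(6, -2) - 15)) = 1/(-8) = -1/8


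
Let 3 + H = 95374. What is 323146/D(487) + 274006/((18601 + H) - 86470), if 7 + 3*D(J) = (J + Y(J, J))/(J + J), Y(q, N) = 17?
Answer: -6491638805335/43411907 ≈ -1.4954e+5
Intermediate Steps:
H = 95371 (H = -3 + 95374 = 95371)
D(J) = -7/3 + (17 + J)/(6*J) (D(J) = -7/3 + ((J + 17)/(J + J))/3 = -7/3 + ((17 + J)/((2*J)))/3 = -7/3 + ((17 + J)*(1/(2*J)))/3 = -7/3 + ((17 + J)/(2*J))/3 = -7/3 + (17 + J)/(6*J))
323146/D(487) + 274006/((18601 + H) - 86470) = 323146/(((⅙)*(17 - 13*487)/487)) + 274006/((18601 + 95371) - 86470) = 323146/(((⅙)*(1/487)*(17 - 6331))) + 274006/(113972 - 86470) = 323146/(((⅙)*(1/487)*(-6314))) + 274006/27502 = 323146/(-3157/1461) + 274006*(1/27502) = 323146*(-1461/3157) + 137003/13751 = -472116306/3157 + 137003/13751 = -6491638805335/43411907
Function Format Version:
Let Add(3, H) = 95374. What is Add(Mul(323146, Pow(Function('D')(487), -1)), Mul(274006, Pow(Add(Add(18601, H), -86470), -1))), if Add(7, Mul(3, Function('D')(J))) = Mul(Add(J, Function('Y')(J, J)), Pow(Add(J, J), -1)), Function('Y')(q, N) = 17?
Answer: Rational(-6491638805335, 43411907) ≈ -1.4954e+5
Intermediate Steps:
H = 95371 (H = Add(-3, 95374) = 95371)
Function('D')(J) = Add(Rational(-7, 3), Mul(Rational(1, 6), Pow(J, -1), Add(17, J))) (Function('D')(J) = Add(Rational(-7, 3), Mul(Rational(1, 3), Mul(Add(J, 17), Pow(Add(J, J), -1)))) = Add(Rational(-7, 3), Mul(Rational(1, 3), Mul(Add(17, J), Pow(Mul(2, J), -1)))) = Add(Rational(-7, 3), Mul(Rational(1, 3), Mul(Add(17, J), Mul(Rational(1, 2), Pow(J, -1))))) = Add(Rational(-7, 3), Mul(Rational(1, 3), Mul(Rational(1, 2), Pow(J, -1), Add(17, J)))) = Add(Rational(-7, 3), Mul(Rational(1, 6), Pow(J, -1), Add(17, J))))
Add(Mul(323146, Pow(Function('D')(487), -1)), Mul(274006, Pow(Add(Add(18601, H), -86470), -1))) = Add(Mul(323146, Pow(Mul(Rational(1, 6), Pow(487, -1), Add(17, Mul(-13, 487))), -1)), Mul(274006, Pow(Add(Add(18601, 95371), -86470), -1))) = Add(Mul(323146, Pow(Mul(Rational(1, 6), Rational(1, 487), Add(17, -6331)), -1)), Mul(274006, Pow(Add(113972, -86470), -1))) = Add(Mul(323146, Pow(Mul(Rational(1, 6), Rational(1, 487), -6314), -1)), Mul(274006, Pow(27502, -1))) = Add(Mul(323146, Pow(Rational(-3157, 1461), -1)), Mul(274006, Rational(1, 27502))) = Add(Mul(323146, Rational(-1461, 3157)), Rational(137003, 13751)) = Add(Rational(-472116306, 3157), Rational(137003, 13751)) = Rational(-6491638805335, 43411907)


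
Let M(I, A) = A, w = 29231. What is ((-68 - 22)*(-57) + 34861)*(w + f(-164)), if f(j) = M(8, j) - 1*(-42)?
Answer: 1164098019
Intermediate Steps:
f(j) = 42 + j (f(j) = j - 1*(-42) = j + 42 = 42 + j)
((-68 - 22)*(-57) + 34861)*(w + f(-164)) = ((-68 - 22)*(-57) + 34861)*(29231 + (42 - 164)) = (-90*(-57) + 34861)*(29231 - 122) = (5130 + 34861)*29109 = 39991*29109 = 1164098019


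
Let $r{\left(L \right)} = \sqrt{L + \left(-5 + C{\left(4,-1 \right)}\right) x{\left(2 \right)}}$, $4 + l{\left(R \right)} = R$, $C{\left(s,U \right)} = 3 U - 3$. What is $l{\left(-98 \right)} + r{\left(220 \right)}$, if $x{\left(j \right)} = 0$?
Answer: $-102 + 2 \sqrt{55} \approx -87.168$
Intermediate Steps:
$C{\left(s,U \right)} = -3 + 3 U$
$l{\left(R \right)} = -4 + R$
$r{\left(L \right)} = \sqrt{L}$ ($r{\left(L \right)} = \sqrt{L + \left(-5 + \left(-3 + 3 \left(-1\right)\right)\right) 0} = \sqrt{L + \left(-5 - 6\right) 0} = \sqrt{L - 0} = \sqrt{L + 0} = \sqrt{L}$)
$l{\left(-98 \right)} + r{\left(220 \right)} = \left(-4 - 98\right) + \sqrt{220} = -102 + 2 \sqrt{55}$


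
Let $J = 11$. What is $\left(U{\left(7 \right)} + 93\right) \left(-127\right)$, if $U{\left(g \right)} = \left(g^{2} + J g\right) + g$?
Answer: $-28702$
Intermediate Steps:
$U{\left(g \right)} = g^{2} + 12 g$ ($U{\left(g \right)} = \left(g^{2} + 11 g\right) + g = g^{2} + 12 g$)
$\left(U{\left(7 \right)} + 93\right) \left(-127\right) = \left(7 \left(12 + 7\right) + 93\right) \left(-127\right) = \left(7 \cdot 19 + 93\right) \left(-127\right) = \left(133 + 93\right) \left(-127\right) = 226 \left(-127\right) = -28702$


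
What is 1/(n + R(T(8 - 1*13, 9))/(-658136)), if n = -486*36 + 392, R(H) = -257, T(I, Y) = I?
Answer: -658136/11256757887 ≈ -5.8466e-5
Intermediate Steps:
n = -17104 (n = -17496 + 392 = -17104)
1/(n + R(T(8 - 1*13, 9))/(-658136)) = 1/(-17104 - 257/(-658136)) = 1/(-17104 - 257*(-1/658136)) = 1/(-17104 + 257/658136) = 1/(-11256757887/658136) = -658136/11256757887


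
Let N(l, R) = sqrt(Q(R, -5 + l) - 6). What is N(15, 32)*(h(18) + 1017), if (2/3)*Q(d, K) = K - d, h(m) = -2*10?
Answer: 997*I*sqrt(39) ≈ 6226.3*I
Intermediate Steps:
h(m) = -20
Q(d, K) = -3*d/2 + 3*K/2 (Q(d, K) = 3*(K - d)/2 = -3*d/2 + 3*K/2)
N(l, R) = sqrt(-27/2 - 3*R/2 + 3*l/2) (N(l, R) = sqrt((-3*R/2 + 3*(-5 + l)/2) - 6) = sqrt((-3*R/2 + (-15/2 + 3*l/2)) - 6) = sqrt((-15/2 - 3*R/2 + 3*l/2) - 6) = sqrt(-27/2 - 3*R/2 + 3*l/2))
N(15, 32)*(h(18) + 1017) = (sqrt(-54 - 6*32 + 6*15)/2)*(-20 + 1017) = (sqrt(-54 - 192 + 90)/2)*997 = (sqrt(-156)/2)*997 = ((2*I*sqrt(39))/2)*997 = (I*sqrt(39))*997 = 997*I*sqrt(39)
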